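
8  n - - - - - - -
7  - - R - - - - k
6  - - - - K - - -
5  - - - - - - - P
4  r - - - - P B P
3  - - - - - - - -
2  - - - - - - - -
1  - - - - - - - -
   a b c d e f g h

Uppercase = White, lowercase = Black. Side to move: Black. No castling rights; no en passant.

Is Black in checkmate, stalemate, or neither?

neither

Black to move; black king on h7.
In check: yes, from the white rook on c7.
Legal moves for Black: Kh8, Kg8, Kh6, Nxc7+.
Black is in check but has 4 legal moves → neither.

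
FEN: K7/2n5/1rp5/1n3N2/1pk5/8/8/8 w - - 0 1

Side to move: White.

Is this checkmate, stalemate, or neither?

checkmate

White to move; white king on a8.
In check: yes, from the black knight on c7.
King squares — a7: attacked by Nb5; b7: attacked by Rb6; b8: attacked by Rb6.
Legal moves for White: none.
In check with no legal moves → checkmate.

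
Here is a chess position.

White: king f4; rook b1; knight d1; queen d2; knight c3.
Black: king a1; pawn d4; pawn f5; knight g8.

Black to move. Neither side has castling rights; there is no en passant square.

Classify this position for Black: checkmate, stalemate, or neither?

checkmate

Black to move; black king on a1.
In check: yes, from the white rook on b1.
King squares — b1: attacked by Nc3; a2: attacked by Qd2; b2: attacked by Rb1.
Legal moves for Black: none.
In check with no legal moves → checkmate.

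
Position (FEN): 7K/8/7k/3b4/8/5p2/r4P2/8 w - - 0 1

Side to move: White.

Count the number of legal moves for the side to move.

0

White to move; king on h8.
In check: no.
Legal moves: none.
Count: 0.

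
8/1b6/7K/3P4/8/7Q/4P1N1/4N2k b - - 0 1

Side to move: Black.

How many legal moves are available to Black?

Black to move; king on h1.
In check: yes, from the white queen on h3.
Legal moves: Kg1.
Count: 1.

1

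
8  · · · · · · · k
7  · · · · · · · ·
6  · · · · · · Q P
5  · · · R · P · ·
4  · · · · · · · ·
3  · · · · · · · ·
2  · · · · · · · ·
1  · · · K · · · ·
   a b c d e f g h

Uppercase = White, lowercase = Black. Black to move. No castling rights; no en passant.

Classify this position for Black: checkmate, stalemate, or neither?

stalemate

Black to move; black king on h8.
In check: no.
King squares — g7: attacked by Qg6; h7: attacked by Qg6; g8: attacked by Qg6.
Legal moves for Black: none.
Not in check and no legal moves → stalemate.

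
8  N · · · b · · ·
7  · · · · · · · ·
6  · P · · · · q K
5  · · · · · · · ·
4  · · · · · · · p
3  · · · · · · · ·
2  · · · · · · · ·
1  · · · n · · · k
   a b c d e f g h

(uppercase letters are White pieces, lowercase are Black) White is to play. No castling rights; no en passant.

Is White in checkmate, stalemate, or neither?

White to move; white king on h6.
In check: yes, from the black queen on g6.
King squares — g5: attacked by Qg6; h5: attacked by Qg6; g6: attacked by Be8; g7: attacked by Qg6; h7: attacked by Qg6.
Legal moves for White: none.
In check with no legal moves → checkmate.

checkmate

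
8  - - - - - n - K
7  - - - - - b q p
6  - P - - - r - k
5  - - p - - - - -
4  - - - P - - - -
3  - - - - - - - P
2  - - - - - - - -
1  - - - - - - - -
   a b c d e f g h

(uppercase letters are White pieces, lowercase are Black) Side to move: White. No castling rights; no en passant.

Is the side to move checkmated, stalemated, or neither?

checkmate

White to move; white king on h8.
In check: yes, from the black queen on g7.
King squares — g7: attacked by Kh6; h7: attacked by Kh6; g8: attacked by Bf7.
Legal moves for White: none.
In check with no legal moves → checkmate.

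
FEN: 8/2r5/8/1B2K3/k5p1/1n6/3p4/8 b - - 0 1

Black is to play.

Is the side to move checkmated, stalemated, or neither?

neither

Black to move; black king on a4.
In check: yes, from the white bishop on b5.
King squares — a3: available; b3: own knight; b4: available; a5: available; b5: available.
Legal moves for Black: Kxb5, Ka5, Kb4, Ka3.
Black is in check but has 4 legal moves → neither.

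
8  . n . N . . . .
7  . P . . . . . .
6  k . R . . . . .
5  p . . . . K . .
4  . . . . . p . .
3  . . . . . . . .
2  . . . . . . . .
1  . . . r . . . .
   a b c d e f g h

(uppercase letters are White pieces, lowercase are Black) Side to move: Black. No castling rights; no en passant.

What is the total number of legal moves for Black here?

3

Black to move; king on a6.
In check: yes, from the white rook on c6.
Legal moves: Ka7, Kb5, Nxc6.
Count: 3.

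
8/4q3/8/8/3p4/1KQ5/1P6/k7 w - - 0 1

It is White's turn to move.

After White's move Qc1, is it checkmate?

yes

After Qc1: black king on a1; in check: yes, from the white queen on c1.
King squares — b1: attacked by Qc1; a2: attacked by Kb3; b2: attacked by Qc1.
Black has no legal moves → checkmate.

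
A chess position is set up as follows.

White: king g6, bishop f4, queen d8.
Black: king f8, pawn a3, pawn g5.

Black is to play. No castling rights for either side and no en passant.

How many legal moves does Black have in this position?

Black to move; king on f8.
In check: yes, from the white queen on d8.
Legal moves: none.
Count: 0.

0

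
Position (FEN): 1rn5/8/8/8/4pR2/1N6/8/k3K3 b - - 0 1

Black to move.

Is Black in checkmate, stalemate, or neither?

Black to move; black king on a1.
In check: yes, from the white knight on b3.
King squares — b1: available; a2: available; b2: available.
Legal moves for Black: Kb2, Ka2, Kb1, Rxb3.
Black is in check but has 4 legal moves → neither.

neither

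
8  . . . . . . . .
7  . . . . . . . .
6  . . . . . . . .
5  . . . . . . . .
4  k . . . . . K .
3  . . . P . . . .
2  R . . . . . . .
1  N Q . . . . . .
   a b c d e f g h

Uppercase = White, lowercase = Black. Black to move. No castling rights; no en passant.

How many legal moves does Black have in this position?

0

Black to move; king on a4.
In check: yes, from the white rook on a2.
Legal moves: none.
Count: 0.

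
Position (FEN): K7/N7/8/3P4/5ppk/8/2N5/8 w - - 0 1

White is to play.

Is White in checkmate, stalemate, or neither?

neither

White to move; white king on a8.
In check: no.
Legal moves for White: Kb8, Kb7, Nc8, Nc6, Nb5, Nd4, Nb4, Ne3, Na3, Ne1, Na1, d6.
White has 12 legal moves and is not in check → neither.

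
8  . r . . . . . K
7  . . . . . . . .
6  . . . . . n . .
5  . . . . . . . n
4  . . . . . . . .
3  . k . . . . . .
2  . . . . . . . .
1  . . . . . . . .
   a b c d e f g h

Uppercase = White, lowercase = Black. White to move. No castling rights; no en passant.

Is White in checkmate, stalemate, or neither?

checkmate

White to move; white king on h8.
In check: yes, from the black rook on b8.
King squares — g7: attacked by Nh5; h7: attacked by Nf6; g8: attacked by Nf6.
Legal moves for White: none.
In check with no legal moves → checkmate.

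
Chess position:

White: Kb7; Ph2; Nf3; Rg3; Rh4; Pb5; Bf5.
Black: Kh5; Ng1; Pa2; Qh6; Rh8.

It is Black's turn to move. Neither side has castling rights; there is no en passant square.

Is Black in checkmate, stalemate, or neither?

Black to move; black king on h5.
In check: yes, from the white rook on h4.
King squares — g4: attacked by Rg3; h4: attacked by Nf3; g5: attacked by Nf3; g6: attacked by Rg3; h6: own queen.
Legal moves for Black: none.
In check with no legal moves → checkmate.

checkmate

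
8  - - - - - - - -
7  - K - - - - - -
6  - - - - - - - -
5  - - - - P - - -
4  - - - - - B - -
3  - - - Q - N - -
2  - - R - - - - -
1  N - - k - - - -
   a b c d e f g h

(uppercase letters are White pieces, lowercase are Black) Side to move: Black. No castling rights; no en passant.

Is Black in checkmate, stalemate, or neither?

Black to move; black king on d1.
In check: yes, from the white queen on d3.
King squares — c1: attacked by Rc2; e1: attacked by Nf3; c2: attacked by Na1; d2: attacked by Rc2; e2: attacked by Rc2.
Legal moves for Black: none.
In check with no legal moves → checkmate.

checkmate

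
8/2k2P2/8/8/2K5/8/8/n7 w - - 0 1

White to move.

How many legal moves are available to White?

11

White to move; king on c4.
In check: no.
Legal moves: Kd5, Kc5, Kb5, Kd4, Kb4, Kd3, Kc3, f8=Q, f8=R, f8=B, f8=N.
Count: 11.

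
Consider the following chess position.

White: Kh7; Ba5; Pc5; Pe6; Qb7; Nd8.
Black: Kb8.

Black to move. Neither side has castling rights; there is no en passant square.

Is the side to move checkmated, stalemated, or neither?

Black to move; black king on b8.
In check: yes, from the white queen on b7.
King squares — a7: attacked by Qb7; b7: attacked by Nd8; c7: attacked by Ba5; a8: attacked by Qb7; c8: attacked by Qb7.
Legal moves for Black: none.
In check with no legal moves → checkmate.

checkmate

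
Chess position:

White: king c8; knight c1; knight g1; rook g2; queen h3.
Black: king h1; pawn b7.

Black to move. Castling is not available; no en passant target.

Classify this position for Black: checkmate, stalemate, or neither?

Black to move; black king on h1.
In check: yes, from the white queen on h3.
King squares — g1: attacked by Rg2; g2: attacked by Qh3; h2: attacked by Rg2.
Legal moves for Black: none.
In check with no legal moves → checkmate.

checkmate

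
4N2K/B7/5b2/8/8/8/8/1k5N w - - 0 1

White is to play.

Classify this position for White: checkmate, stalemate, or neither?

White to move; white king on h8.
In check: yes, from the black bishop on f6.
King squares — g7: attacked by Bf6; h7: available; g8: available.
Legal moves for White: Kg8, Kh7, Ng7, Nxf6.
White is in check but has 4 legal moves → neither.

neither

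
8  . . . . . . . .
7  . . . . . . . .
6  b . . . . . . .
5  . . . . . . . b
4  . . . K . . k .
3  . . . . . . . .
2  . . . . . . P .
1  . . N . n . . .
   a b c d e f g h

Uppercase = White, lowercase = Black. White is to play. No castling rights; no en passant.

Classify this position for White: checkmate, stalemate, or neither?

neither

White to move; white king on d4.
In check: no.
Legal moves for White: Ke5, Kd5, Kc5, Ke4, Ke3, Kc3, Nd3, Nb3, Ne2, Na2, g3.
White has 11 legal moves and is not in check → neither.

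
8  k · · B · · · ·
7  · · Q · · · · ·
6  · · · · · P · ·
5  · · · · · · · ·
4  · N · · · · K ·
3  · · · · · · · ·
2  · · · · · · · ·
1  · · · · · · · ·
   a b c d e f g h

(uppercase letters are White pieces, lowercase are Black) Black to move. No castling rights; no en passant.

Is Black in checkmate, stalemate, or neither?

stalemate

Black to move; black king on a8.
In check: no.
King squares — a7: attacked by Qc7; b7: attacked by Qc7; b8: attacked by Qc7.
Legal moves for Black: none.
Not in check and no legal moves → stalemate.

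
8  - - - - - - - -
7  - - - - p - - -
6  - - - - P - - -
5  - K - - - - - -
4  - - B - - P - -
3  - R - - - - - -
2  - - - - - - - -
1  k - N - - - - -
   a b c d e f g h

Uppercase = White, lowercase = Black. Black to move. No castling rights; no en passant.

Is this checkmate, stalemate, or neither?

stalemate

Black to move; black king on a1.
In check: no.
King squares — b1: attacked by Rb3; a2: attacked by Nc1; b2: attacked by Rb3.
Legal moves for Black: none.
Not in check and no legal moves → stalemate.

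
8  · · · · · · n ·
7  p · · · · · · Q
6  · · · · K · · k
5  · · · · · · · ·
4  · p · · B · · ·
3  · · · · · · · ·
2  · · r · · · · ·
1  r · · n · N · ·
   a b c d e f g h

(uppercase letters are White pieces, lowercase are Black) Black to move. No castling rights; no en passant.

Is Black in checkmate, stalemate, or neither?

Black to move; black king on h6.
In check: yes, from the white queen on h7.
King squares — g5: available; h5: attacked by Qh7; g6: attacked by Be4; g7: attacked by Qh7; h7: attacked by Be4.
Legal moves for Black: Kg5.
Black is in check but has 1 legal move → neither.

neither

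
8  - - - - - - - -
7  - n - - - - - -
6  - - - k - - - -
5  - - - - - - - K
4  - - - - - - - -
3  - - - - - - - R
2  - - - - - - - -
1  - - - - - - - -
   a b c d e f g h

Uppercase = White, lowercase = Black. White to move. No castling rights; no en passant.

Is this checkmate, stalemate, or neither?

White to move; white king on h5.
In check: no.
Legal moves for White: Kh6, Kg6, Kg5, Kh4, Kg4, Rh4, Rg3, Rf3, Re3, Rd3+, Rc3, Rb3, Ra3, Rh2, Rh1.
White has 15 legal moves and is not in check → neither.

neither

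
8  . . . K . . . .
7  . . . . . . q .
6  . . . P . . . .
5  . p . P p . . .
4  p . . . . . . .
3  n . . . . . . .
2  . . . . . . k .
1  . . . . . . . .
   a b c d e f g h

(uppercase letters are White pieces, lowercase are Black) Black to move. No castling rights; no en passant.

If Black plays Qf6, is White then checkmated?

no

After Qf6: white king on d8; in check: yes, from the black queen on f6.
White has 4 legal replies: Ke8, Kc8, Kd7, Kc7.
In check but a legal move exists → not checkmate.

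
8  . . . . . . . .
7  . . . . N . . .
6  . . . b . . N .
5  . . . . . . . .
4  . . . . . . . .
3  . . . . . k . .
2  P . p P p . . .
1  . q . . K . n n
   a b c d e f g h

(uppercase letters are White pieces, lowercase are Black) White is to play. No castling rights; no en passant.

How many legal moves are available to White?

0

White to move; king on e1.
In check: yes, from the black queen on b1.
Legal moves: none.
Count: 0.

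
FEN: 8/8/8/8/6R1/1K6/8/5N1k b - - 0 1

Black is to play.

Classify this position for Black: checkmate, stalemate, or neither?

Black to move; black king on h1.
In check: no.
King squares — g1: attacked by Rg4; g2: attacked by Rg4; h2: attacked by Nf1.
Legal moves for Black: none.
Not in check and no legal moves → stalemate.

stalemate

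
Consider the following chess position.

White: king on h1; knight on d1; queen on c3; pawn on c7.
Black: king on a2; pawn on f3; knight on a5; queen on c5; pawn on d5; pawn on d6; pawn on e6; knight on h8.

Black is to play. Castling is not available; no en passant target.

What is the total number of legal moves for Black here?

Black to move; king on a2.
In check: no.
Legal moves: Nf7, Ng6, Qxc7, Qa7, Qc6, Qb6, Qb5, Qd4, Qc4, Qb4, Qe3, Qxc3, Qa3, Qf2, Qg1+, Nb7, Nc6, Nc4, Nb3, Kb1, e5, d4, f2.
Count: 23.

23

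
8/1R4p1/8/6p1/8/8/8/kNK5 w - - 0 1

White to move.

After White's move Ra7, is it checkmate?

After Ra7: black king on a1; in check: yes, from the white rook on a7.
King squares — b1: attacked by Kc1; a2: attacked by Ra7; b2: attacked by Kc1.
Black has no legal moves → checkmate.

yes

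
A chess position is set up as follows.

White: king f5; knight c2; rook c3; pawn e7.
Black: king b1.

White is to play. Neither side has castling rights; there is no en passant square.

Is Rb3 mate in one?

After Rb3: black king on b1; in check: yes, from the white rook on b3.
Black has 3 legal replies: Kxc2, Ka2, Kc1.
In check but a legal move exists → not checkmate.

no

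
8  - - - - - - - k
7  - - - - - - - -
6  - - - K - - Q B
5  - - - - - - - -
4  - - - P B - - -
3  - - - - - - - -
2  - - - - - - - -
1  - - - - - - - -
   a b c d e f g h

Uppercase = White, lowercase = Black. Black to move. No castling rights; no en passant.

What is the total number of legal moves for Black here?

Black to move; king on h8.
In check: no.
Legal moves: none.
Count: 0.

0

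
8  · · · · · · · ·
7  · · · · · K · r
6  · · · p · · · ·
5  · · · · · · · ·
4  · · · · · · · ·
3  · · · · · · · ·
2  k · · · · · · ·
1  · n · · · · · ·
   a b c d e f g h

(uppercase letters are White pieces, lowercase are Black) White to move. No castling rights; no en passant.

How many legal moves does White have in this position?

6

White to move; king on f7.
In check: yes, from the black rook on h7.
Legal moves: Kg8, Kf8, Ke8, Kg6, Kf6, Ke6.
Count: 6.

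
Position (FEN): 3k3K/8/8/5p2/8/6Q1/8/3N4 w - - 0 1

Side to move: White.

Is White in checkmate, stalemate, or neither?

neither

White to move; white king on h8.
In check: no.
Legal moves for White include: Kg8, Kh7, Kg7, Qg8+, Qb8+, Qg7, Qc7+, Qg6, Qd6+, Qg5+, Qe5, Qh4+, Qg4, Qf4, Qh3, Qf3, Qe3, Qd3+, ... (list truncated; more exist).
White has legal moves and is not in check → neither.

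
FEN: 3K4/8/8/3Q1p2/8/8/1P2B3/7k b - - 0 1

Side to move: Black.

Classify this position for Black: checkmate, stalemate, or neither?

neither

Black to move; black king on h1.
In check: yes, from the white queen on d5.
Legal moves for Black: Kh2, Kg1.
Black is in check but has 2 legal moves → neither.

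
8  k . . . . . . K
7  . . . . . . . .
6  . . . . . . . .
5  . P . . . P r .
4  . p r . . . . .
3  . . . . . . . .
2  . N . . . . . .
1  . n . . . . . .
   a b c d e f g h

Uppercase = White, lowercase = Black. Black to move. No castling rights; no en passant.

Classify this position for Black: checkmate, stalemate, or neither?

Black to move; black king on a8.
In check: no.
Legal moves for Black include: Kb8, Kb7, Ka7, Rg8+, Rg7, Rg6, Rh5+, Rxf5, Rgg4, Rg3, Rg2, Rg1, Rc8+, Rc7, Rc6, Rc5, Rh4#, Rcg4, ... (list truncated; more exist).
Black has legal moves and is not in check → neither.

neither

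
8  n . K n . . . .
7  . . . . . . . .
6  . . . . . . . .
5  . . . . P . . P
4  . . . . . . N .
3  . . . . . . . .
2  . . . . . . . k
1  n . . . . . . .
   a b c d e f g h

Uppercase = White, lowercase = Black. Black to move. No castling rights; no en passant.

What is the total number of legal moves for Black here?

5

Black to move; king on h2.
In check: yes, from the white knight on g4.
Legal moves: Kh3, Kg3, Kg2, Kh1, Kg1.
Count: 5.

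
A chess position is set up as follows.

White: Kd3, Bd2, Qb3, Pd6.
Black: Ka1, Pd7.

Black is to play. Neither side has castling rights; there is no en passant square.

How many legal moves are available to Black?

0

Black to move; king on a1.
In check: no.
Legal moves: none.
Count: 0.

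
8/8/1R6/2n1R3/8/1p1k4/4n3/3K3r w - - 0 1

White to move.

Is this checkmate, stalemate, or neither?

checkmate

White to move; white king on d1.
In check: yes, from the black rook on h1.
King squares — c1: attacked by Rh1; e1: attacked by Rh1; c2: attacked by Pb3; d2: attacked by Kd3; e2: attacked by Kd3.
Legal moves for White: none.
In check with no legal moves → checkmate.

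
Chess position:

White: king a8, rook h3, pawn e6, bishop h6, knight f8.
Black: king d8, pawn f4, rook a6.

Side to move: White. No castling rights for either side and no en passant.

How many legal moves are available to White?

White to move; king on a8.
In check: yes, from the black rook on a6.
Legal moves: Kb8, Kb7.
Count: 2.

2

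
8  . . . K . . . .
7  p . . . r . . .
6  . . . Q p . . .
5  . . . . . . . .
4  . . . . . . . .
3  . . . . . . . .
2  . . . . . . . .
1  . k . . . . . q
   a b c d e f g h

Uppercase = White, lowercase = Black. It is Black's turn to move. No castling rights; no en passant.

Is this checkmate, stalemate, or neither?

Black to move; black king on b1.
In check: no.
Legal moves for Black include: Re8+, Rh7, Rg7, Rf7, Rd7+, Rc7, Rb7, Qh8+, Qa8+, Qh7, Qb7, Qh6, Qc6, Qh5, Qd5, Qh4, Qe4, Qh3, ... (list truncated; more exist).
Black has legal moves and is not in check → neither.

neither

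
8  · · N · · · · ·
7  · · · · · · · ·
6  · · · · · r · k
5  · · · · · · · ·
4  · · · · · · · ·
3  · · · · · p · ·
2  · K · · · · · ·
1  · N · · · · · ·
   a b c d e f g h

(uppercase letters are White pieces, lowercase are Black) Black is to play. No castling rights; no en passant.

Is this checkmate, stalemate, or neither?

neither

Black to move; black king on h6.
In check: no.
Legal moves for Black: Kh7, Kg7, Kg6, Kh5, Kg5, Rf8, Rf7, Rg6, Re6, Rd6, Rc6, Rb6+, Ra6, Rf5, Rf4, f2.
Black has 16 legal moves and is not in check → neither.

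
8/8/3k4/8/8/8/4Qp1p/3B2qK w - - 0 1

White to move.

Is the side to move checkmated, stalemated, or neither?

checkmate

White to move; white king on h1.
In check: yes, from the black queen on g1.
King squares — g1: attacked by Pf2; g2: attacked by Qg1; h2: attacked by Qg1.
Legal moves for White: none.
In check with no legal moves → checkmate.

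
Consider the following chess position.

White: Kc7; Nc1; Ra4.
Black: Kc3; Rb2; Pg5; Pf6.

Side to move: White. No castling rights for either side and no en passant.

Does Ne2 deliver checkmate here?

no

After Ne2: black king on c3; in check: yes, from the white knight on e2.
Black has 5 legal replies: Kd3, Kb3, Kd2, Kc2, Rxe2.
In check but a legal move exists → not checkmate.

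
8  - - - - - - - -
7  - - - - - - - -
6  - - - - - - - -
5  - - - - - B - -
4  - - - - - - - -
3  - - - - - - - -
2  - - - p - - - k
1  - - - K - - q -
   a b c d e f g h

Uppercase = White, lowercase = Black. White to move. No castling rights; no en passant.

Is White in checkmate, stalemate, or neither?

neither

White to move; white king on d1.
In check: yes, from the black queen on g1.
Legal moves for White: Ke2, Kxd2, Kc2.
White is in check but has 3 legal moves → neither.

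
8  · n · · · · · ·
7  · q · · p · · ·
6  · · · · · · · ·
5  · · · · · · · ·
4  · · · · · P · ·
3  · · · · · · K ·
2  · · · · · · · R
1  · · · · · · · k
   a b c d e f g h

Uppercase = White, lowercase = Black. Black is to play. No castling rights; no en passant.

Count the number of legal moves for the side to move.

Black to move; king on h1.
In check: yes, from the white rook on h2.
Legal moves: Kg1.
Count: 1.

1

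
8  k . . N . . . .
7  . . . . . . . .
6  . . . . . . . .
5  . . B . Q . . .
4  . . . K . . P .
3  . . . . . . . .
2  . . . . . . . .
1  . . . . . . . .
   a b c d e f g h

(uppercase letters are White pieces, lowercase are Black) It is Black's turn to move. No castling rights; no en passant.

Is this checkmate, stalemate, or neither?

Black to move; black king on a8.
In check: no.
King squares — a7: attacked by Bc5; b7: attacked by Nd8; b8: attacked by Qe5.
Legal moves for Black: none.
Not in check and no legal moves → stalemate.

stalemate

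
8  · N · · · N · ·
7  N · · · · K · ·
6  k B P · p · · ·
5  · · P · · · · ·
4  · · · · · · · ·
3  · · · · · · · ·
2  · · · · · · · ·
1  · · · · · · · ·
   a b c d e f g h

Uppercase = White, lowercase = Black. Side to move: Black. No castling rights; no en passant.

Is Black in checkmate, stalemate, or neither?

checkmate

Black to move; black king on a6.
In check: yes, from the white knight on b8.
King squares — a5: attacked by Bb6; b5: attacked by Na7; b6: attacked by Pc5; a7: attacked by Bb6; b7: attacked by Pc6.
Legal moves for Black: none.
In check with no legal moves → checkmate.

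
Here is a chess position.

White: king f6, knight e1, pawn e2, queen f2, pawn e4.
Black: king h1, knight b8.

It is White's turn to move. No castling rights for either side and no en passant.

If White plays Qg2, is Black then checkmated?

After Qg2: black king on h1; in check: yes, from the white queen on g2.
King squares — g1: attacked by Qg2; g2: attacked by Ne1; h2: attacked by Qg2.
Black has no legal moves → checkmate.

yes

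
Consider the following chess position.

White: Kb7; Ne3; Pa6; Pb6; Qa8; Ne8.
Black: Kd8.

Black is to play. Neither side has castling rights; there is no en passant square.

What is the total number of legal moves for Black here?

2

Black to move; king on d8.
In check: yes, from the white queen on a8.
Legal moves: Ke7, Kd7.
Count: 2.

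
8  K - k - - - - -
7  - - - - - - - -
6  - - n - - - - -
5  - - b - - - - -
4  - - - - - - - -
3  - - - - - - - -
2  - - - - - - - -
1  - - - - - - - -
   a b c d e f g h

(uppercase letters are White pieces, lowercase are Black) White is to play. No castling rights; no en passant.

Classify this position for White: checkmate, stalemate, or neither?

White to move; white king on a8.
In check: no.
King squares — a7: attacked by Bc5; b7: attacked by Kc8; b8: attacked by Nc6.
Legal moves for White: none.
Not in check and no legal moves → stalemate.

stalemate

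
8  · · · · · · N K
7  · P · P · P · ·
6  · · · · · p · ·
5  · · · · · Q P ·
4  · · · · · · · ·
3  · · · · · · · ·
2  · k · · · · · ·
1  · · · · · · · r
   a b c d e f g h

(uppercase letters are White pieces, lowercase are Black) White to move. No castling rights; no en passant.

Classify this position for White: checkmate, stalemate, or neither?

White to move; white king on h8.
In check: yes, from the black rook on h1.
Legal moves for White: Kg7, Nh6, Qh7, Qh3.
White is in check but has 4 legal moves → neither.

neither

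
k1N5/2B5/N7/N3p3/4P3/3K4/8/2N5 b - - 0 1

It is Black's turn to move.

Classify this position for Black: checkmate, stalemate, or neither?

stalemate

Black to move; black king on a8.
In check: no.
King squares — a7: attacked by Nc8; b7: attacked by Na5; b8: attacked by Na6.
Legal moves for Black: none.
Not in check and no legal moves → stalemate.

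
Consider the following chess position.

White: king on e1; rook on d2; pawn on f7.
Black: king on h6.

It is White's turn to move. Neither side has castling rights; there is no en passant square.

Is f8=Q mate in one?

no

After f8=Q: black king on h6; in check: yes, from the white queen on f8.
Black has 4 legal replies: Kh7, Kg6, Kh5, Kg5.
In check but a legal move exists → not checkmate.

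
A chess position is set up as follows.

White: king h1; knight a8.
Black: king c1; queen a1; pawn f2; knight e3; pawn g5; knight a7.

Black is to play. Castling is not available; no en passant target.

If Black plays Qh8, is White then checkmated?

After Qh8: white king on h1; in check: yes, from the black queen on h8.
King squares — g1: attacked by Pf2; g2: attacked by Ne3; h2: attacked by Qh8.
White has no legal moves → checkmate.

yes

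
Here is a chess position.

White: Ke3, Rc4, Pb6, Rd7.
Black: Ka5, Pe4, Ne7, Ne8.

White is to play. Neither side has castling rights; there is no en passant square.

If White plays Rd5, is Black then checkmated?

no

After Rd5: black king on a5; in check: yes, from the white rook on d5.
Black has 3 legal replies: Kxb6, Ka6, Nxd5+.
In check but a legal move exists → not checkmate.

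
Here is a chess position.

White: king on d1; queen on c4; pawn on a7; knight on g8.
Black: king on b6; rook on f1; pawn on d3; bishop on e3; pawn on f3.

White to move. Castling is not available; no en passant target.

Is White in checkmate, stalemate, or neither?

checkmate

White to move; white king on d1.
In check: yes, from the black rook on f1.
King squares — c1: attacked by Rf1; e1: attacked by Rf1; c2: attacked by Pd3; d2: attacked by Be3; e2: attacked by Pd3.
Legal moves for White: none.
In check with no legal moves → checkmate.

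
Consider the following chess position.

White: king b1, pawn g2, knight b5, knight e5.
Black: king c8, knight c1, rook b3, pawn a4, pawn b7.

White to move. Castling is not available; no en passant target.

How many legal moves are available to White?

White to move; king on b1.
In check: yes, from the black rook on b3.
Legal moves: Kc2, Kxc1, Ka1.
Count: 3.

3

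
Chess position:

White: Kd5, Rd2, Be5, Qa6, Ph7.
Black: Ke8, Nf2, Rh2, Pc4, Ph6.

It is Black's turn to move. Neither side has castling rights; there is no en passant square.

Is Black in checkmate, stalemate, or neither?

Black to move; black king on e8.
In check: no.
Legal moves for Black: Kf8, Kd8, Kf7, Ke7, Kd7, Rh5, Rh4, Rh3, Rg2, Rh1, Ng4, Ne4, Nh3, Nd3, Nh1, Nd1, h5, c3.
Black has 18 legal moves and is not in check → neither.

neither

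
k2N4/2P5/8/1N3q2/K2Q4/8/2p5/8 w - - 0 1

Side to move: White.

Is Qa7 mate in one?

yes

After Qa7: black king on a8; in check: yes, from the white queen on a7.
King squares — a7: attacked by Nb5; b7: attacked by Qa7; b8: attacked by Qa7.
Black has no legal moves → checkmate.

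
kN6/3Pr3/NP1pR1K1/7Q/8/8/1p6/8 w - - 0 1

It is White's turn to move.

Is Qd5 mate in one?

After Qd5: black king on a8; in check: yes, from the white queen on d5.
King squares — a7: attacked by Pb6; b7: attacked by Qd5; b8: attacked by Na6.
Black has no legal moves → checkmate.

yes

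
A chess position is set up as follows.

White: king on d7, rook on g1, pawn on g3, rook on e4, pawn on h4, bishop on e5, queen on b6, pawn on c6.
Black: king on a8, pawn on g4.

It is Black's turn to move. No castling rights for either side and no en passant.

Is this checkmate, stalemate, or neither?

stalemate

Black to move; black king on a8.
In check: no.
King squares — a7: attacked by Qb6; b7: attacked by Qb6; b8: attacked by Be5.
Legal moves for Black: none.
Not in check and no legal moves → stalemate.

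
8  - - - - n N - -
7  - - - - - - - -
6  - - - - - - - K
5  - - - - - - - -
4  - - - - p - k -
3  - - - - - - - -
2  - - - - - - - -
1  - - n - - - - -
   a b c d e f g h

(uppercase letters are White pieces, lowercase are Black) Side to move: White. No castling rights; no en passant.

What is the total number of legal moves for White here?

6

White to move; king on h6.
In check: no.
Legal moves: Nh7, Nd7, Ng6, Ne6, Kh7, Kg6.
Count: 6.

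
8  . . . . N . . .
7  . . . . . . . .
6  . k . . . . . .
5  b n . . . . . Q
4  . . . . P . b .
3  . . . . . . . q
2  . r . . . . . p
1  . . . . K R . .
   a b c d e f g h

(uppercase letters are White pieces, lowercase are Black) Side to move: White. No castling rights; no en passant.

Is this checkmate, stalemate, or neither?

checkmate

White to move; white king on e1.
In check: yes, from the black bishop on a5.
King squares — d1: attacked by Bg4; f1: own rook; d2: attacked by Rb2; e2: attacked by Rb2; f2: attacked by Rb2.
Legal moves for White: none.
In check with no legal moves → checkmate.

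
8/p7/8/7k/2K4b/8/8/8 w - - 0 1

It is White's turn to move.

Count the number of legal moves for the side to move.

White to move; king on c4.
In check: no.
Legal moves: Kd5, Kc5, Kb5, Kd4, Kb4, Kd3, Kc3, Kb3.
Count: 8.

8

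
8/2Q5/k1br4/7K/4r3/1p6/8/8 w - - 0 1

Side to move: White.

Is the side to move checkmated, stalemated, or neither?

White to move; white king on h5.
In check: no.
Legal moves for White: Qd8, Qc8+, Qb8, Qh7, Qg7, Qf7, Qe7, Qd7, Qb7+, Qa7+, Qxd6, Qxc6+, Qb6+, Qa5+, Kg5.
White has 15 legal moves and is not in check → neither.

neither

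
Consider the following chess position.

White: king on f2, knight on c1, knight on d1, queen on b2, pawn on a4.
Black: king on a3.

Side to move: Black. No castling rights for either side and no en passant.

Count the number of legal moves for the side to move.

Black to move; king on a3.
In check: yes, from the white queen on b2.
Legal moves: Kxa4.
Count: 1.

1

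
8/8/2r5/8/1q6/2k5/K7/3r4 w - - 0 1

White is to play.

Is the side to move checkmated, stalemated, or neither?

White to move; white king on a2.
In check: no.
King squares — a1: attacked by Rd1; b1: attacked by Rd1; b2: attacked by Kc3; a3: attacked by Qb4; b3: attacked by Kc3.
Legal moves for White: none.
Not in check and no legal moves → stalemate.

stalemate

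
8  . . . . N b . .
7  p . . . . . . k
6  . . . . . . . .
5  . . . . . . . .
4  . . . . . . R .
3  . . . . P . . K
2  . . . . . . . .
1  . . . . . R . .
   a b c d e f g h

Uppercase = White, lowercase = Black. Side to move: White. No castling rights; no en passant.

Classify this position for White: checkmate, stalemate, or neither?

neither

White to move; white king on h3.
In check: no.
Legal moves for White include: Ng7, Nc7, Nf6+, Nd6, Rg8, Rg7+, Rg6, Rg5, Rh4+, Rgf4, Re4, Rd4, Rc4, Rb4, Ra4, Rg3, Rg2, Rgg1, ... (list truncated; more exist).
White has legal moves and is not in check → neither.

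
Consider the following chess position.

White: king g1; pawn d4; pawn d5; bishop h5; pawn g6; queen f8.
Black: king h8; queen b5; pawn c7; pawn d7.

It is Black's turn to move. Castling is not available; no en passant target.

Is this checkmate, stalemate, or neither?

Black to move; black king on h8.
In check: yes, from the white queen on f8.
King squares — g7: attacked by Qf8; h7: attacked by Pg6; g8: attacked by Qf8.
Legal moves for Black: none.
In check with no legal moves → checkmate.

checkmate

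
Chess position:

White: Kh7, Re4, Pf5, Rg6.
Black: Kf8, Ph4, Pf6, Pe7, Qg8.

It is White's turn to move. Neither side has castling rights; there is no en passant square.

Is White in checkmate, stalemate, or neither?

neither

White to move; white king on h7.
In check: yes, from the black queen on g8.
Legal moves for White: Kh6, Rxg8+.
White is in check but has 2 legal moves → neither.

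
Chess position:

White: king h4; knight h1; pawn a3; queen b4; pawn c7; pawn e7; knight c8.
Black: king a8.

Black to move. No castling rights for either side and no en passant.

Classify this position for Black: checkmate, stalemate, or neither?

Black to move; black king on a8.
In check: no.
King squares — a7: attacked by Nc8; b7: attacked by Qb4; b8: attacked by Qb4.
Legal moves for Black: none.
Not in check and no legal moves → stalemate.

stalemate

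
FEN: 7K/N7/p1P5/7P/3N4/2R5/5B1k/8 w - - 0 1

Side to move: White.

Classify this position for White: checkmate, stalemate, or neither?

neither

White to move; white king on h8.
In check: no.
Legal moves for White include: Kg8, Kh7, Kg7, Nc8, Nab5, Ne6, Nf5, Ndb5, Nf3+, Nb3, Ne2, Nc2, Rc5, Rc4, Rh3+, Rg3, Rf3, Re3, ... (list truncated; more exist).
White has legal moves and is not in check → neither.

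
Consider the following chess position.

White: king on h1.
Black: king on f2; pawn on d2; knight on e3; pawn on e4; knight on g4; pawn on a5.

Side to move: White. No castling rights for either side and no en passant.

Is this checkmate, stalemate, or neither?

stalemate

White to move; white king on h1.
In check: no.
King squares — g1: attacked by Kf2; g2: attacked by Kf2; h2: attacked by Ng4.
Legal moves for White: none.
Not in check and no legal moves → stalemate.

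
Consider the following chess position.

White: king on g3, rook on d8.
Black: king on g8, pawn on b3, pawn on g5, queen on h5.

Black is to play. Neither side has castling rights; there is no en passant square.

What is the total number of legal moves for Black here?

Black to move; king on g8.
In check: yes, from the white rook on d8.
Legal moves: Kh7, Kg7, Kf7, Qe8.
Count: 4.

4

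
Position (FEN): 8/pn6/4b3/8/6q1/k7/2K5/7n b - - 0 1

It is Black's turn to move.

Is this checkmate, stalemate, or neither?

neither

Black to move; black king on a3.
In check: no.
Legal moves for Black include: Nd8, Nd6, Nc5, Na5, Bg8, Bc8, Bf7, Bd7, Bf5+, Bd5, Bc4, Bb3+, Ba2, Qg8, Qg7, Qg6+, Qh5, Qg5, ... (list truncated; more exist).
Black has legal moves and is not in check → neither.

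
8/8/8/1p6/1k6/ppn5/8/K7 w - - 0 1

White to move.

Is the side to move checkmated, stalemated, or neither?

White to move; white king on a1.
In check: no.
King squares — b1: attacked by Nc3; a2: attacked by Pb3; b2: attacked by Pa3.
Legal moves for White: none.
Not in check and no legal moves → stalemate.

stalemate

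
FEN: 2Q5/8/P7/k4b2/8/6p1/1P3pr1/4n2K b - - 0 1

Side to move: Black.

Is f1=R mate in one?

yes

After f1=R: white king on h1; in check: yes, from the black rook on f1.
King squares — g1: attacked by Rf1; g2: attacked by Ne1; h2: attacked by Rg2.
White has no legal moves → checkmate.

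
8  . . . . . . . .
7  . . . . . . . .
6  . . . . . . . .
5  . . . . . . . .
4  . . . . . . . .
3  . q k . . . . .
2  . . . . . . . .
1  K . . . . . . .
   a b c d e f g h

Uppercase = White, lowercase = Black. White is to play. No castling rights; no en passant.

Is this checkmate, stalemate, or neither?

White to move; white king on a1.
In check: no.
King squares — b1: attacked by Qb3; a2: attacked by Qb3; b2: attacked by Qb3.
Legal moves for White: none.
Not in check and no legal moves → stalemate.

stalemate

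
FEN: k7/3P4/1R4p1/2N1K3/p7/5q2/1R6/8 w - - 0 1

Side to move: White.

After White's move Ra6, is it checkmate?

After Ra6: black king on a8; in check: yes, from the white rook on a6.
King squares — a7: attacked by Ra6; b7: attacked by Rb2; b8: attacked by Rb2.
Black has no legal moves → checkmate.

yes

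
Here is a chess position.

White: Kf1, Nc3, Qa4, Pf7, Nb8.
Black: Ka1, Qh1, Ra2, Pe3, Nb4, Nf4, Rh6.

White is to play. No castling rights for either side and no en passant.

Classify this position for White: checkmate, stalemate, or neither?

White to move; white king on f1.
In check: yes, from the black queen on h1.
King squares — e1: attacked by Qh1; g1: attacked by Qh1; e2: attacked by Ra2; f2: attacked by Ra2; g2: attacked by Qh1.
Legal moves for White: none.
In check with no legal moves → checkmate.

checkmate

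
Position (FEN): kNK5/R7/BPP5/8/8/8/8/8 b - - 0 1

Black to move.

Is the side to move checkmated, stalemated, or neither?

checkmate

Black to move; black king on a8.
In check: yes, from the white rook on a7.
King squares — a7: attacked by Pb6; b7: attacked by Ba6; b8: attacked by Kc8.
Legal moves for Black: none.
In check with no legal moves → checkmate.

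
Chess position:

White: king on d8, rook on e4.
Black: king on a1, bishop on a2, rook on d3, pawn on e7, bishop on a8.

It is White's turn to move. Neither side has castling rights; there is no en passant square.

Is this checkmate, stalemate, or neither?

White to move; white king on d8.
In check: yes, from the black rook on d3.
King squares — c7: available; d7: attacked by Rd3; e7: available; c8: available; e8: available.
Legal moves for White: Ke8, Kc8, Kxe7, Kc7, Rd4.
White is in check but has 5 legal moves → neither.

neither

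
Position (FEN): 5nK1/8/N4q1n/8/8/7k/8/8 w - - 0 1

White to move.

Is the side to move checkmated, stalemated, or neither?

checkmate

White to move; white king on g8.
In check: yes, from the black knight on h6.
King squares — f7: attacked by Qf6; g7: attacked by Qf6; h7: attacked by Nf8; f8: attacked by Qf6; h8: attacked by Qf6.
Legal moves for White: none.
In check with no legal moves → checkmate.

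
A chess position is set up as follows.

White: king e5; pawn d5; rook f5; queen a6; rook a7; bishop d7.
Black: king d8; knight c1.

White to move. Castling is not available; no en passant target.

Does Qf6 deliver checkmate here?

yes

After Qf6: black king on d8; in check: yes, from the white queen on f6.
King squares — c7: attacked by Ra7; d7: attacked by Ra7; e7: attacked by Qf6; c8: attacked by Bd7; e8: attacked by Bd7.
Black has no legal moves → checkmate.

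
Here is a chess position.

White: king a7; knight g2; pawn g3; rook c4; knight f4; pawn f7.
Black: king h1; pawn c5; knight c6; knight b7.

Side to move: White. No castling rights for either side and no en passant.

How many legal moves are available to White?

4

White to move; king on a7.
In check: yes, from the black knight on c6.
Legal moves: Ka8, Kxb7, Kb6, Ka6.
Count: 4.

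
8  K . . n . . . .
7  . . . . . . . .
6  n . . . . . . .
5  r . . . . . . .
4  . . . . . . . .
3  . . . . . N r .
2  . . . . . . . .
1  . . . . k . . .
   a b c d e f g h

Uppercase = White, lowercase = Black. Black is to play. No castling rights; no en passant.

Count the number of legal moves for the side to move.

5

Black to move; king on e1.
In check: yes, from the white knight on f3.
Legal moves: Kf2, Ke2, Kf1, Kd1, Rxf3.
Count: 5.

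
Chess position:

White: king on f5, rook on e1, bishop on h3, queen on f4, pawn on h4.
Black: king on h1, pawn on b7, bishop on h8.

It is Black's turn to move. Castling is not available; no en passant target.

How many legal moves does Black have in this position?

0

Black to move; king on h1.
In check: yes, from the white rook on e1.
Legal moves: none.
Count: 0.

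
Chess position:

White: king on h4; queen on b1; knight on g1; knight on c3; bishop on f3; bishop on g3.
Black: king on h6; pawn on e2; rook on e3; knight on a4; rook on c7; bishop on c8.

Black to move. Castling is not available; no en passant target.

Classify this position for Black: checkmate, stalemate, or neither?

neither

Black to move; black king on h6.
In check: no.
Legal moves for Black include: Bd7, Bb7, Be6, Ba6, Bf5, Bg4, Bh3, Rh7, Rg7, Rf7, Rce7, Rd7, Rb7, Ra7, Rc6, Rc5, Rc4+, Rcxc3, ... (list truncated; more exist).
Black has legal moves and is not in check → neither.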